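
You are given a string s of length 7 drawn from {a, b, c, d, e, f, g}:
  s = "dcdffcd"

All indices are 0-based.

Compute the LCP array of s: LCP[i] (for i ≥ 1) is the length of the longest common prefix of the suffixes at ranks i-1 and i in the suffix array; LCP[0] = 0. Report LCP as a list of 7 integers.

[0, 2, 0, 1, 1, 0, 1]

rank | idx | suffix
   0 |   5 | cd
   1 |   1 | cdffcd
   2 |   6 | d
   3 |   0 | dcdffcd
   4 |   2 | dffcd
   5 |   4 | fcd
   6 |   3 | ffcd

SA = [5, 1, 6, 0, 2, 4, 3]
i: (SA[i-1],SA[i]) lcp shared
  1: (5,1) 2 'cd'
  2: (1,6) 0 ''
  3: (6,0) 1 'd'
  4: (0,2) 1 'd'
  5: (2,4) 0 ''
  6: (4,3) 1 'f'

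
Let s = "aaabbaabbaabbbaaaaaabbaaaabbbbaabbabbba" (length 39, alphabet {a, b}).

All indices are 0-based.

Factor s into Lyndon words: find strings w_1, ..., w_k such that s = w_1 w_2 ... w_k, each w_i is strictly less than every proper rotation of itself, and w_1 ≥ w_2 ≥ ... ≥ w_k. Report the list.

emit factor 1: 'aaabbaabbaabbb' (i=0, period=14)
emit factor 2: 'aaaaaabbaaaabbbbaabbabbb' (i=14, period=24)
emit factor 3: 'a' (i=38, period=1)

["aaabbaabbaabbb", "aaaaaabbaaaabbbbaabbabbb", "a"]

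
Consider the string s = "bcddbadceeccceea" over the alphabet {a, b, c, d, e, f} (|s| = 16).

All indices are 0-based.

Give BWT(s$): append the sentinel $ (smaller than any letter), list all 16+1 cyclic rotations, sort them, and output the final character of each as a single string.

rank  rotation           last
    0  $bcddbadceeccceea  a
    1  a$bcddbadceecccee  e
    2  adceeccceea$bcddb  b
    3  badceeccceea$bcdd  d
    4  bcddbadceeccceea$  $
    5  ccceea$bcddbadcee  e
    6  cceea$bcddbadceec  c
    7  cddbadceeccceea$b  b
    8  ceea$bcddbadceecc  c
    9  ceeccceea$bcddbad  d
   10  dbadceeccceea$bcd  d
   11  dceeccceea$bcddba  a
   12  ddbadceeccceea$bc  c
   13  ea$bcddbadceeccce  e
   14  eccceea$bcddbadce  e
   15  eea$bcddbadceeccc  c
   16  eeccceea$bcddbadc  c

aebd$ecbcddaceecc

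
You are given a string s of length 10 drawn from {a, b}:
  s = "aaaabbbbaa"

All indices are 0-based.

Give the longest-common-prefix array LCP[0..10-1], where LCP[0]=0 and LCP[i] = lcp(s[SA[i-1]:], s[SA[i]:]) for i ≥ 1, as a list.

[0, 1, 2, 3, 2, 1, 0, 1, 2, 3]

rank→(start, suffix):
  0 → (9, 'a')
  1 → (8, 'aa')
  2 → (0, 'aaaabbbbaa')
  3 → (1, 'aaabbbbaa')
  4 → (2, 'aabbbbaa')
  5 → (3, 'abbbbaa')
  6 → (7, 'baa')
  7 → (6, 'bbaa')
  8 → (5, 'bbbaa')
  9 → (4, 'bbbbaa')

SA = [9, 8, 0, 1, 2, 3, 7, 6, 5, 4]
[i] adj suffixes → lcp
  [1] 9/8 → 1 ('a')
  [2] 8/0 → 2 ('aa')
  [3] 0/1 → 3 ('aaa')
  [4] 1/2 → 2 ('aa')
  [5] 2/3 → 1 ('a')
  [6] 3/7 → 0 ('')
  [7] 7/6 → 1 ('b')
  [8] 6/5 → 2 ('bb')
  [9] 5/4 → 3 ('bbb')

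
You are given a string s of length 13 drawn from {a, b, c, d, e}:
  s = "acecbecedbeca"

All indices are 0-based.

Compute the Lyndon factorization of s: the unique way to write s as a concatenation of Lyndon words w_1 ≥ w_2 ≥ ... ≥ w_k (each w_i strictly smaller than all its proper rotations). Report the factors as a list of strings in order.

emit factor 1: 'acecbecedbec' (i=0, period=12)
emit factor 2: 'a' (i=12, period=1)

["acecbecedbec", "a"]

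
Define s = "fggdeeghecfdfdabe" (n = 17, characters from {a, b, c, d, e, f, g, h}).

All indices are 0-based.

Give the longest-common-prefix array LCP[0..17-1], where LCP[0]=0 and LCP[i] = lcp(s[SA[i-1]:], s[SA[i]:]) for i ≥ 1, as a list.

rank | idx | suffix
   0 |  14 | abe
   1 |  15 | be
   2 |   9 | cfdfdabe
   3 |  13 | dabe
   4 |   3 | deeghecfdfdabe
   5 |  11 | dfdabe
   6 |  16 | e
   7 |   8 | ecfdfdabe
   8 |   4 | eeghecfdfdabe
   9 |   5 | eghecfdfdabe
  10 |  12 | fdabe
  11 |  10 | fdfdabe
  12 |   0 | fggdeeghecfdfdabe
  13 |   2 | gdeeghecfdfdabe
  14 |   1 | ggdeeghecfdfdabe
  15 |   6 | ghecfdfdabe
  16 |   7 | hecfdfdabe

SA = [14, 15, 9, 13, 3, 11, 16, 8, 4, 5, 12, 10, 0, 2, 1, 6, 7]
rank  pair      lcp
   1  s[14:],s[15:]  0  ''
   2  s[15:],s[9:]  0  ''
   3  s[9:],s[13:]  0  ''
   4  s[13:],s[3:]  1  'd'
   5  s[3:],s[11:]  1  'd'
   6  s[11:],s[16:]  0  ''
   7  s[16:],s[8:]  1  'e'
   8  s[8:],s[4:]  1  'e'
   9  s[4:],s[5:]  1  'e'
  10  s[5:],s[12:]  0  ''
  11  s[12:],s[10:]  2  'fd'
  12  s[10:],s[0:]  1  'f'
  13  s[0:],s[2:]  0  ''
  14  s[2:],s[1:]  1  'g'
  15  s[1:],s[6:]  1  'g'
  16  s[6:],s[7:]  0  ''

[0, 0, 0, 0, 1, 1, 0, 1, 1, 1, 0, 2, 1, 0, 1, 1, 0]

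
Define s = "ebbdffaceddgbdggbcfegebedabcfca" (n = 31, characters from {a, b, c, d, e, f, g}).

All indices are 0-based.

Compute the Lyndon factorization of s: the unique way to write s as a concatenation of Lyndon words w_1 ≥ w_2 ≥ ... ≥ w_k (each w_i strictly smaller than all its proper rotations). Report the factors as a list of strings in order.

emit factor 1: 'e' (i=0, period=1)
emit factor 2: 'bbdff' (i=1, period=5)
emit factor 3: 'aceddgbdggbcfegebed' (i=6, period=19)
emit factor 4: 'abcfc' (i=25, period=5)
emit factor 5: 'a' (i=30, period=1)

["e", "bbdff", "aceddgbdggbcfegebed", "abcfc", "a"]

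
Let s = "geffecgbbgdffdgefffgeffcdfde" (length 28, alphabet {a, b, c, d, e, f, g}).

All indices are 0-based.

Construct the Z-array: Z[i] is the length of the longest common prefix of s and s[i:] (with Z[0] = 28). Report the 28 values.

Z[0]=28
i=1: i≥r, start 0; Z[1]=0
i=2: i≥r, start 0; Z[2]=0
i=3: i≥r, start 0; Z[3]=0
i=4: i≥r, start 0; Z[4]=0
i=5: i≥r, start 0; Z[5]=0
i=6: i≥r, start 0; Z[6]=1 scan→box=[6,7)
i=7: i≥r, start 0; Z[7]=0
i=8: i≥r, start 0; Z[8]=0
i=9: i≥r, start 0; Z[9]=1 scan→box=[9,10)
i=10: i≥r, start 0; Z[10]=0
i=11: i≥r, start 0; Z[11]=0
i=12: i≥r, start 0; Z[12]=0
i=13: i≥r, start 0; Z[13]=0
i=14: i≥r, start 0; Z[14]=4 scan→box=[14,18)
i=15: min(r-i=3, Z[1]=0)=0; Z[15]=0
i=16: min(r-i=2, Z[2]=0)=0; Z[16]=0
i=17: min(r-i=1, Z[3]=0)=0; Z[17]=0
i=18: i≥r, start 0; Z[18]=0
i=19: i≥r, start 0; Z[19]=4 scan→box=[19,23)
i=20: min(r-i=3, Z[1]=0)=0; Z[20]=0
i=21: min(r-i=2, Z[2]=0)=0; Z[21]=0
i=22: min(r-i=1, Z[3]=0)=0; Z[22]=0
i=23: i≥r, start 0; Z[23]=0
i=24: i≥r, start 0; Z[24]=0
i=25: i≥r, start 0; Z[25]=0
i=26: i≥r, start 0; Z[26]=0
i=27: i≥r, start 0; Z[27]=0

[28, 0, 0, 0, 0, 0, 1, 0, 0, 1, 0, 0, 0, 0, 4, 0, 0, 0, 0, 4, 0, 0, 0, 0, 0, 0, 0, 0]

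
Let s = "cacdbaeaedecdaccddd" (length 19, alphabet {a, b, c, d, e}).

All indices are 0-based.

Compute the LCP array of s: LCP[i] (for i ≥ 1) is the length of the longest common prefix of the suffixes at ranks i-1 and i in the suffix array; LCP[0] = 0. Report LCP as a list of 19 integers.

sorted suffixes:
  #0 SA[0]=13  'accddd'
  #1 SA[1]=1  'acdbaeaedecdaccddd'
  #2 SA[2]=5  'aeaedecdaccddd'
  #3 SA[3]=7  'aedecdaccddd'
  #4 SA[4]=4  'baeaedecdaccddd'
  #5 SA[5]=0  'cacdbaeaedecdaccddd'
  #6 SA[6]=14  'ccddd'
  #7 SA[7]=11  'cdaccddd'
  #8 SA[8]=2  'cdbaeaedecdaccddd'
  #9 SA[9]=15  'cddd'
  #10 SA[10]=18  'd'
  #11 SA[11]=12  'daccddd'
  #12 SA[12]=3  'dbaeaedecdaccddd'
  #13 SA[13]=17  'dd'
  #14 SA[14]=16  'ddd'
  #15 SA[15]=9  'decdaccddd'
  #16 SA[16]=6  'eaedecdaccddd'
  #17 SA[17]=10  'ecdaccddd'
  #18 SA[18]=8  'edecdaccddd'

SA = [13, 1, 5, 7, 4, 0, 14, 11, 2, 15, 18, 12, 3, 17, 16, 9, 6, 10, 8]
rank  pair      lcp
   1  s[13:],s[1:]  2  'ac'
   2  s[1:],s[5:]  1  'a'
   3  s[5:],s[7:]  2  'ae'
   4  s[7:],s[4:]  0  ''
   5  s[4:],s[0:]  0  ''
   6  s[0:],s[14:]  1  'c'
   7  s[14:],s[11:]  1  'c'
   8  s[11:],s[2:]  2  'cd'
   9  s[2:],s[15:]  2  'cd'
  10  s[15:],s[18:]  0  ''
  11  s[18:],s[12:]  1  'd'
  12  s[12:],s[3:]  1  'd'
  13  s[3:],s[17:]  1  'd'
  14  s[17:],s[16:]  2  'dd'
  15  s[16:],s[9:]  1  'd'
  16  s[9:],s[6:]  0  ''
  17  s[6:],s[10:]  1  'e'
  18  s[10:],s[8:]  1  'e'

[0, 2, 1, 2, 0, 0, 1, 1, 2, 2, 0, 1, 1, 1, 2, 1, 0, 1, 1]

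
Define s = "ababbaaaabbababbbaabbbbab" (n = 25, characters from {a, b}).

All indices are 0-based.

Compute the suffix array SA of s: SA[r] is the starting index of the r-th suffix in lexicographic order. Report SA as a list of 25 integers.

rank→(start, suffix):
  0 → (5, 'aaaabbababbbaabbbbab')
  1 → (6, 'aaabbababbbaabbbbab')
  2 → (7, 'aabbababbbaabbbbab')
  3 → (17, 'aabbbbab')
  4 → (23, 'ab')
  5 → (0, 'ababbaaaabbababbbaabbbbab')
  6 → (11, 'ababbbaabbbbab')
  7 → (2, 'abbaaaabbababbbaabbbbab')
  8 → (8, 'abbababbbaabbbbab')
  9 → (13, 'abbbaabbbbab')
  10 → (18, 'abbbbab')
  11 → (24, 'b')
  12 → (4, 'baaaabbababbbaabbbbab')
  13 → (16, 'baabbbbab')
  14 → (22, 'bab')
  15 → (10, 'bababbbaabbbbab')
  16 → (1, 'babbaaaabbababbbaabbbbab')
  17 → (12, 'babbbaabbbbab')
  18 → (3, 'bbaaaabbababbbaabbbbab')
  19 → (15, 'bbaabbbbab')
  20 → (21, 'bbab')
  21 → (9, 'bbababbbaabbbbab')
  22 → (14, 'bbbaabbbbab')
  23 → (20, 'bbbab')
  24 → (19, 'bbbbab')

[5, 6, 7, 17, 23, 0, 11, 2, 8, 13, 18, 24, 4, 16, 22, 10, 1, 12, 3, 15, 21, 9, 14, 20, 19]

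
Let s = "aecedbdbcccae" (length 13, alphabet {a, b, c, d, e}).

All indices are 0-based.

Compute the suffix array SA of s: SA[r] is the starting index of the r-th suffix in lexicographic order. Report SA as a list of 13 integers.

[11, 0, 7, 5, 10, 9, 8, 2, 6, 4, 12, 1, 3]

sorted suffixes:
  #0 SA[0]=11  'ae'
  #1 SA[1]=0  'aecedbdbcccae'
  #2 SA[2]=7  'bcccae'
  #3 SA[3]=5  'bdbcccae'
  #4 SA[4]=10  'cae'
  #5 SA[5]=9  'ccae'
  #6 SA[6]=8  'cccae'
  #7 SA[7]=2  'cedbdbcccae'
  #8 SA[8]=6  'dbcccae'
  #9 SA[9]=4  'dbdbcccae'
  #10 SA[10]=12  'e'
  #11 SA[11]=1  'ecedbdbcccae'
  #12 SA[12]=3  'edbdbcccae'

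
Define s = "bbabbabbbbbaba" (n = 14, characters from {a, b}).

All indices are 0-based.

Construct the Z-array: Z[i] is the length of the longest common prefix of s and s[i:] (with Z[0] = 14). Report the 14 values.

[14, 1, 0, 5, 1, 0, 2, 2, 2, 4, 1, 0, 1, 0]

Z[0]=14
i=1: outside box; Z[1]=1 grow→box=[1,2)
i=2: outside box; Z[2]=0
i=3: outside box; Z[3]=5 grow→box=[3,8)
i=4: min(r-i=4, Z[1]=1)=1; Z[4]=1
i=5: min(r-i=3, Z[2]=0)=0; Z[5]=0
i=6: min(r-i=2, Z[3]=5)=2; Z[6]=2
i=7: min(r-i=1, Z[4]=1)=1; Z[7]=2 grow→box=[7,9)
i=8: min(r-i=1, Z[1]=1)=1; Z[8]=2 grow→box=[8,10)
i=9: min(r-i=1, Z[1]=1)=1; Z[9]=4 grow→box=[9,13)
i=10: min(r-i=3, Z[1]=1)=1; Z[10]=1
i=11: min(r-i=2, Z[2]=0)=0; Z[11]=0
i=12: min(r-i=1, Z[3]=5)=1; Z[12]=1
i=13: outside box; Z[13]=0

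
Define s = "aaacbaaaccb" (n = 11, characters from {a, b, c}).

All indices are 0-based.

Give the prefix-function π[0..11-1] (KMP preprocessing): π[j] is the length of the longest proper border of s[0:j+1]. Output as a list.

π[0] = 0
j=1 s[j]='a': π[1]=1 (border 'a')
j=2 s[j]='a': π[2]=2 (border 'aa')
j=3 s[j]='c': k: 2→1→0; π[3]=0 (border '')
j=4 s[j]='b': π[4]=0 (border '')
j=5 s[j]='a': π[5]=1 (border 'a')
j=6 s[j]='a': π[6]=2 (border 'aa')
j=7 s[j]='a': π[7]=3 (border 'aaa')
j=8 s[j]='c': π[8]=4 (border 'aaac')
j=9 s[j]='c': k: 4→0; π[9]=0 (border '')
j=10 s[j]='b': π[10]=0 (border '')

[0, 1, 2, 0, 0, 1, 2, 3, 4, 0, 0]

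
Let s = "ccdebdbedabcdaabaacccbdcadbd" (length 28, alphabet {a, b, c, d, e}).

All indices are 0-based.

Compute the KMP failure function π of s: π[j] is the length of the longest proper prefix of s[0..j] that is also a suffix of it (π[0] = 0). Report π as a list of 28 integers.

π[0] = 0
j=1 s[j]='c': π[1]=1 (border 'c')
j=2 s[j]='d': k: 1→0; π[2]=0 (border '')
j=3 s[j]='e': π[3]=0 (border '')
j=4 s[j]='b': π[4]=0 (border '')
j=5 s[j]='d': π[5]=0 (border '')
j=6 s[j]='b': π[6]=0 (border '')
j=7 s[j]='e': π[7]=0 (border '')
j=8 s[j]='d': π[8]=0 (border '')
j=9 s[j]='a': π[9]=0 (border '')
j=10 s[j]='b': π[10]=0 (border '')
j=11 s[j]='c': π[11]=1 (border 'c')
j=12 s[j]='d': k: 1→0; π[12]=0 (border '')
j=13 s[j]='a': π[13]=0 (border '')
j=14 s[j]='a': π[14]=0 (border '')
j=15 s[j]='b': π[15]=0 (border '')
j=16 s[j]='a': π[16]=0 (border '')
j=17 s[j]='a': π[17]=0 (border '')
j=18 s[j]='c': π[18]=1 (border 'c')
j=19 s[j]='c': π[19]=2 (border 'cc')
j=20 s[j]='c': k: 2→1; π[20]=2 (border 'cc')
j=21 s[j]='b': k: 2→1→0; π[21]=0 (border '')
j=22 s[j]='d': π[22]=0 (border '')
j=23 s[j]='c': π[23]=1 (border 'c')
j=24 s[j]='a': k: 1→0; π[24]=0 (border '')
j=25 s[j]='d': π[25]=0 (border '')
j=26 s[j]='b': π[26]=0 (border '')
j=27 s[j]='d': π[27]=0 (border '')

[0, 1, 0, 0, 0, 0, 0, 0, 0, 0, 0, 1, 0, 0, 0, 0, 0, 0, 1, 2, 2, 0, 0, 1, 0, 0, 0, 0]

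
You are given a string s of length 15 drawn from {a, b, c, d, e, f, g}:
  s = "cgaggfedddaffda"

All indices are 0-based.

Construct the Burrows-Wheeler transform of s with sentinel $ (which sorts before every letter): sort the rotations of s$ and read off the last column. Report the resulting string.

addg$fddeffgacga

rank  rotation          last
    0  $cgaggfedddaffda  a
    1  a$cgaggfedddaffd  d
    2  affda$cgaggfeddd  d
    3  aggfedddaffda$cg  g
    4  cgaggfedddaffda$  $
    5  da$cgaggfedddaff  f
    6  daffda$cgaggfedd  d
    7  ddaffda$cgaggfed  d
    8  dddaffda$cgaggfe  e
    9  edddaffda$cgaggf  f
   10  fda$cgaggfedddaf  f
   11  fedddaffda$cgagg  g
   12  ffda$cgaggfeddda  a
   13  gaggfedddaffda$c  c
   14  gfedddaffda$cgag  g
   15  ggfedddaffda$cga  a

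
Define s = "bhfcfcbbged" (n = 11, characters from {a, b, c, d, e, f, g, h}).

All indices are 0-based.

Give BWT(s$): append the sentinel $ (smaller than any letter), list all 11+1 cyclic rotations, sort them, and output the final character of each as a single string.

rank  rotation      last
    0  $bhfcfcbbged  d
    1  bbged$bhfcfc  c
    2  bged$bhfcfcb  b
    3  bhfcfcbbged$  $
    4  cbbged$bhfcf  f
    5  cfcbbged$bhf  f
    6  d$bhfcfcbbge  e
    7  ed$bhfcfcbbg  g
    8  fcbbged$bhfc  c
    9  fcfcbbged$bh  h
   10  ged$bhfcfcbb  b
   11  hfcfcbbged$b  b

dcb$ffegchbb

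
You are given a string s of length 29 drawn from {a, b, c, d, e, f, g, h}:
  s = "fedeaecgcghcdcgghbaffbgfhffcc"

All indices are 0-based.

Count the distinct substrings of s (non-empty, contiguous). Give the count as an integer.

sorted suffixes:
  #0 SA[0]=4  'aecgcghcdcgghbaffbgfhffcc'
  #1 SA[1]=18  'affbgfhffcc'
  #2 SA[2]=17  'baffbgfhffcc'
  #3 SA[3]=21  'bgfhffcc'
  #4 SA[4]=28  'c'
  #5 SA[5]=27  'cc'
  #6 SA[6]=11  'cdcgghbaffbgfhffcc'
  #7 SA[7]=6  'cgcghcdcgghbaffbgfhffcc'
  #8 SA[8]=13  'cgghbaffbgfhffcc'
  #9 SA[9]=8  'cghcdcgghbaffbgfhffcc'
  #10 SA[10]=12  'dcgghbaffbgfhffcc'
  #11 SA[11]=2  'deaecgcghcdcgghbaffbgfhffcc'
  #12 SA[12]=3  'eaecgcghcdcgghbaffbgfhffcc'
  #13 SA[13]=5  'ecgcghcdcgghbaffbgfhffcc'
  #14 SA[14]=1  'edeaecgcghcdcgghbaffbgfhffcc'
  #15 SA[15]=20  'fbgfhffcc'
  #16 SA[16]=26  'fcc'
  #17 SA[17]=0  'fedeaecgcghcdcgghbaffbgfhffcc'
  #18 SA[18]=19  'ffbgfhffcc'
  #19 SA[19]=25  'ffcc'
  #20 SA[20]=23  'fhffcc'
  #21 SA[21]=7  'gcghcdcgghbaffbgfhffcc'
  #22 SA[22]=22  'gfhffcc'
  #23 SA[23]=14  'gghbaffbgfhffcc'
  #24 SA[24]=15  'ghbaffbgfhffcc'
  #25 SA[25]=9  'ghcdcgghbaffbgfhffcc'
  #26 SA[26]=16  'hbaffbgfhffcc'
  #27 SA[27]=10  'hcdcgghbaffbgfhffcc'
  #28 SA[28]=24  'hffcc'

SA = [4, 18, 17, 21, 28, 27, 11, 6, 13, 8, 12, 2, 3, 5, 1, 20, 26, 0, 19, 25, 23, 7, 22, 14, 15, 9, 16, 10, 24]
i: (SA[i-1],SA[i]) lcp shared
  1: (4,18) 1 'a'
  2: (18,17) 0 ''
  3: (17,21) 1 'b'
  4: (21,28) 0 ''
  5: (28,27) 1 'c'
  6: (27,11) 1 'c'
  7: (11,6) 1 'c'
  8: (6,13) 2 'cg'
  9: (13,8) 2 'cg'
  10: (8,12) 0 ''
  11: (12,2) 1 'd'
  12: (2,3) 0 ''
  13: (3,5) 1 'e'
  14: (5,1) 1 'e'
  15: (1,20) 0 ''
  16: (20,26) 1 'f'
  17: (26,0) 1 'f'
  18: (0,19) 1 'f'
  19: (19,25) 2 'ff'
  20: (25,23) 1 'f'
  21: (23,7) 0 ''
  22: (7,22) 1 'g'
  23: (22,14) 1 'g'
  24: (14,15) 1 'g'
  25: (15,9) 2 'gh'
  26: (9,16) 0 ''
  27: (16,10) 1 'h'
  28: (10,24) 1 'h'

n(n+1)/2 = 29·30/2 = 435
Σ LCP = 0 + 1 + 0 + 1 + 0 + 1 + 1 + 1 + 2 + 2 + 0 + 1 + 0 + 1 + 1 + 0 + 1 + 1 + 1 + 2 + 1 + 0 + 1 + 1 + 1 + 2 + 0 + 1 + 1 = 25
distinct = 435 − 25 = 410

410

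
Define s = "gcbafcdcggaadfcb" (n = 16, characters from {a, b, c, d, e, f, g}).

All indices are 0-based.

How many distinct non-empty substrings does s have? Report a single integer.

124

sorted suffixes:
  #0 SA[0]=10  'aadfcb'
  #1 SA[1]=11  'adfcb'
  #2 SA[2]=3  'afcdcggaadfcb'
  #3 SA[3]=15  'b'
  #4 SA[4]=2  'bafcdcggaadfcb'
  #5 SA[5]=14  'cb'
  #6 SA[6]=1  'cbafcdcggaadfcb'
  #7 SA[7]=5  'cdcggaadfcb'
  #8 SA[8]=7  'cggaadfcb'
  #9 SA[9]=6  'dcggaadfcb'
  #10 SA[10]=12  'dfcb'
  #11 SA[11]=13  'fcb'
  #12 SA[12]=4  'fcdcggaadfcb'
  #13 SA[13]=9  'gaadfcb'
  #14 SA[14]=0  'gcbafcdcggaadfcb'
  #15 SA[15]=8  'ggaadfcb'

SA = [10, 11, 3, 15, 2, 14, 1, 5, 7, 6, 12, 13, 4, 9, 0, 8]
rank  pair      lcp
   1  s[10:],s[11:]  1  'a'
   2  s[11:],s[3:]  1  'a'
   3  s[3:],s[15:]  0  ''
   4  s[15:],s[2:]  1  'b'
   5  s[2:],s[14:]  0  ''
   6  s[14:],s[1:]  2  'cb'
   7  s[1:],s[5:]  1  'c'
   8  s[5:],s[7:]  1  'c'
   9  s[7:],s[6:]  0  ''
  10  s[6:],s[12:]  1  'd'
  11  s[12:],s[13:]  0  ''
  12  s[13:],s[4:]  2  'fc'
  13  s[4:],s[9:]  0  ''
  14  s[9:],s[0:]  1  'g'
  15  s[0:],s[8:]  1  'g'

n(n+1)/2 = 16·17/2 = 136
Σ LCP = 0 + 1 + 1 + 0 + 1 + 0 + 2 + 1 + 1 + 0 + 1 + 0 + 2 + 0 + 1 + 1 = 12
distinct = 136 − 12 = 124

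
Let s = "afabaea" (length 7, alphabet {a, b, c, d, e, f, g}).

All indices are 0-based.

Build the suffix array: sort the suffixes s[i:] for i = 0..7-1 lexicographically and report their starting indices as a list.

[6, 2, 4, 0, 3, 5, 1]

rank→(start, suffix):
  0 → (6, 'a')
  1 → (2, 'abaea')
  2 → (4, 'aea')
  3 → (0, 'afabaea')
  4 → (3, 'baea')
  5 → (5, 'ea')
  6 → (1, 'fabaea')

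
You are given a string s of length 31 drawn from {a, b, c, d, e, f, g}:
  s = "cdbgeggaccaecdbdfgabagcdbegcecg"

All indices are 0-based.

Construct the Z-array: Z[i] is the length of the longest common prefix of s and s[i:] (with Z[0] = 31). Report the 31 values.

[31, 0, 0, 0, 0, 0, 0, 0, 1, 1, 0, 0, 3, 0, 0, 0, 0, 0, 0, 0, 0, 0, 3, 0, 0, 0, 0, 1, 0, 1, 0]

Z[0]=31
i=1: outside box; Z[1]=0
i=2: outside box; Z[2]=0
i=3: outside box; Z[3]=0
i=4: outside box; Z[4]=0
i=5: outside box; Z[5]=0
i=6: outside box; Z[6]=0
i=7: outside box; Z[7]=0
i=8: outside box; Z[8]=1 extend→box=[8,9)
i=9: outside box; Z[9]=1 extend→box=[9,10)
i=10: outside box; Z[10]=0
i=11: outside box; Z[11]=0
i=12: outside box; Z[12]=3 extend→box=[12,15)
i=13: min(r-i=2, Z[1]=0)=0; Z[13]=0
i=14: min(r-i=1, Z[2]=0)=0; Z[14]=0
i=15: outside box; Z[15]=0
i=16: outside box; Z[16]=0
i=17: outside box; Z[17]=0
i=18: outside box; Z[18]=0
i=19: outside box; Z[19]=0
i=20: outside box; Z[20]=0
i=21: outside box; Z[21]=0
i=22: outside box; Z[22]=3 extend→box=[22,25)
i=23: min(r-i=2, Z[1]=0)=0; Z[23]=0
i=24: min(r-i=1, Z[2]=0)=0; Z[24]=0
i=25: outside box; Z[25]=0
i=26: outside box; Z[26]=0
i=27: outside box; Z[27]=1 extend→box=[27,28)
i=28: outside box; Z[28]=0
i=29: outside box; Z[29]=1 extend→box=[29,30)
i=30: outside box; Z[30]=0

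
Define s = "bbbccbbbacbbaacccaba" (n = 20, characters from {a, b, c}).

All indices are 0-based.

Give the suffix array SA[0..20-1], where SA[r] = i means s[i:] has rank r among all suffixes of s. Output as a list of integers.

sorted suffixes:
  #0 SA[0]=19  'a'
  #1 SA[1]=12  'aacccaba'
  #2 SA[2]=17  'aba'
  #3 SA[3]=8  'acbbaacccaba'
  #4 SA[4]=13  'acccaba'
  #5 SA[5]=18  'ba'
  #6 SA[6]=11  'baacccaba'
  #7 SA[7]=7  'bacbbaacccaba'
  #8 SA[8]=10  'bbaacccaba'
  #9 SA[9]=6  'bbacbbaacccaba'
  #10 SA[10]=5  'bbbacbbaacccaba'
  #11 SA[11]=0  'bbbccbbbacbbaacccaba'
  #12 SA[12]=1  'bbccbbbacbbaacccaba'
  #13 SA[13]=2  'bccbbbacbbaacccaba'
  #14 SA[14]=16  'caba'
  #15 SA[15]=9  'cbbaacccaba'
  #16 SA[16]=4  'cbbbacbbaacccaba'
  #17 SA[17]=15  'ccaba'
  #18 SA[18]=3  'ccbbbacbbaacccaba'
  #19 SA[19]=14  'cccaba'

[19, 12, 17, 8, 13, 18, 11, 7, 10, 6, 5, 0, 1, 2, 16, 9, 4, 15, 3, 14]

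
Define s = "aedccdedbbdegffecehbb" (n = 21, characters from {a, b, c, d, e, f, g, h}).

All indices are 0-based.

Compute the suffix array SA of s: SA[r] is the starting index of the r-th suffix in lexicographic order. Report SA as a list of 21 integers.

[0, 20, 19, 8, 9, 3, 4, 16, 7, 2, 5, 10, 15, 6, 1, 11, 17, 14, 13, 12, 18]

rank→(start, suffix):
  0 → (0, 'aedccdedbbdegffecehbb')
  1 → (20, 'b')
  2 → (19, 'bb')
  3 → (8, 'bbdegffecehbb')
  4 → (9, 'bdegffecehbb')
  5 → (3, 'ccdedbbdegffecehbb')
  6 → (4, 'cdedbbdegffecehbb')
  7 → (16, 'cehbb')
  8 → (7, 'dbbdegffecehbb')
  9 → (2, 'dccdedbbdegffecehbb')
  10 → (5, 'dedbbdegffecehbb')
  11 → (10, 'degffecehbb')
  12 → (15, 'ecehbb')
  13 → (6, 'edbbdegffecehbb')
  14 → (1, 'edccdedbbdegffecehbb')
  15 → (11, 'egffecehbb')
  16 → (17, 'ehbb')
  17 → (14, 'fecehbb')
  18 → (13, 'ffecehbb')
  19 → (12, 'gffecehbb')
  20 → (18, 'hbb')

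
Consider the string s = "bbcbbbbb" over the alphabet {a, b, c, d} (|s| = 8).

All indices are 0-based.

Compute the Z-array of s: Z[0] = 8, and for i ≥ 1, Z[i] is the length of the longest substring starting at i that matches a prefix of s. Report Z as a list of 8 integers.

[8, 1, 0, 2, 2, 2, 2, 1]

Z[0]=8
i=1: outside box; Z[1]=1 extend→box=[1,2)
i=2: outside box; Z[2]=0
i=3: outside box; Z[3]=2 extend→box=[3,5)
i=4: min(r-i=1, Z[1]=1)=1; Z[4]=2 extend→box=[4,6)
i=5: min(r-i=1, Z[1]=1)=1; Z[5]=2 extend→box=[5,7)
i=6: min(r-i=1, Z[1]=1)=1; Z[6]=2 extend→box=[6,8)
i=7: min(r-i=1, Z[1]=1)=1; Z[7]=1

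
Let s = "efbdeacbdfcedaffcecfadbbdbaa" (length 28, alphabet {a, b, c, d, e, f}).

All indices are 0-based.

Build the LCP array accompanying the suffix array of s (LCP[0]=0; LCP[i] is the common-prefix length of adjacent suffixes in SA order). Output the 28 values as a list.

[0, 1, 1, 1, 1, 0, 1, 1, 2, 2, 0, 1, 2, 1, 0, 1, 2, 1, 1, 0, 1, 1, 1, 0, 1, 1, 3, 1]

rank→(start, suffix):
  0 → (27, 'a')
  1 → (26, 'aa')
  2 → (5, 'acbdfcedaffcecfadbbdbaa')
  3 → (20, 'adbbdbaa')
  4 → (13, 'affcecfadbbdbaa')
  5 → (25, 'baa')
  6 → (22, 'bbdbaa')
  7 → (23, 'bdbaa')
  8 → (2, 'bdeacbdfcedaffcecfadbbdbaa')
  9 → (7, 'bdfcedaffcecfadbbdbaa')
  10 → (6, 'cbdfcedaffcecfadbbdbaa')
  11 → (16, 'cecfadbbdbaa')
  12 → (10, 'cedaffcecfadbbdbaa')
  13 → (18, 'cfadbbdbaa')
  14 → (12, 'daffcecfadbbdbaa')
  15 → (24, 'dbaa')
  16 → (21, 'dbbdbaa')
  17 → (3, 'deacbdfcedaffcecfadbbdbaa')
  18 → (8, 'dfcedaffcecfadbbdbaa')
  19 → (4, 'eacbdfcedaffcecfadbbdbaa')
  20 → (17, 'ecfadbbdbaa')
  21 → (11, 'edaffcecfadbbdbaa')
  22 → (0, 'efbdeacbdfcedaffcecfadbbdbaa')
  23 → (19, 'fadbbdbaa')
  24 → (1, 'fbdeacbdfcedaffcecfadbbdbaa')
  25 → (15, 'fcecfadbbdbaa')
  26 → (9, 'fcedaffcecfadbbdbaa')
  27 → (14, 'ffcecfadbbdbaa')

SA = [27, 26, 5, 20, 13, 25, 22, 23, 2, 7, 6, 16, 10, 18, 12, 24, 21, 3, 8, 4, 17, 11, 0, 19, 1, 15, 9, 14]
i: (SA[i-1],SA[i]) lcp shared
  1: (27,26) 1 'a'
  2: (26,5) 1 'a'
  3: (5,20) 1 'a'
  4: (20,13) 1 'a'
  5: (13,25) 0 ''
  6: (25,22) 1 'b'
  7: (22,23) 1 'b'
  8: (23,2) 2 'bd'
  9: (2,7) 2 'bd'
  10: (7,6) 0 ''
  11: (6,16) 1 'c'
  12: (16,10) 2 'ce'
  13: (10,18) 1 'c'
  14: (18,12) 0 ''
  15: (12,24) 1 'd'
  16: (24,21) 2 'db'
  17: (21,3) 1 'd'
  18: (3,8) 1 'd'
  19: (8,4) 0 ''
  20: (4,17) 1 'e'
  21: (17,11) 1 'e'
  22: (11,0) 1 'e'
  23: (0,19) 0 ''
  24: (19,1) 1 'f'
  25: (1,15) 1 'f'
  26: (15,9) 3 'fce'
  27: (9,14) 1 'f'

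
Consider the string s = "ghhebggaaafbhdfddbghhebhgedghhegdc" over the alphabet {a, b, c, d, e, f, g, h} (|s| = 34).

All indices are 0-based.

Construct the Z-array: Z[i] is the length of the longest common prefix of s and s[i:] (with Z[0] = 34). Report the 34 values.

[34, 0, 0, 0, 0, 1, 1, 0, 0, 0, 0, 0, 0, 0, 0, 0, 0, 0, 5, 0, 0, 0, 0, 0, 1, 0, 0, 4, 0, 0, 0, 1, 0, 0]

Z[0]=34
i=1: fresh scan; Z[1]=0
i=2: fresh scan; Z[2]=0
i=3: fresh scan; Z[3]=0
i=4: fresh scan; Z[4]=0
i=5: fresh scan; Z[5]=1 grow→box=[5,6)
i=6: fresh scan; Z[6]=1 grow→box=[6,7)
i=7: fresh scan; Z[7]=0
i=8: fresh scan; Z[8]=0
i=9: fresh scan; Z[9]=0
i=10: fresh scan; Z[10]=0
i=11: fresh scan; Z[11]=0
i=12: fresh scan; Z[12]=0
i=13: fresh scan; Z[13]=0
i=14: fresh scan; Z[14]=0
i=15: fresh scan; Z[15]=0
i=16: fresh scan; Z[16]=0
i=17: fresh scan; Z[17]=0
i=18: fresh scan; Z[18]=5 grow→box=[18,23)
i=19: min(r-i=4, Z[1]=0)=0; Z[19]=0
i=20: min(r-i=3, Z[2]=0)=0; Z[20]=0
i=21: min(r-i=2, Z[3]=0)=0; Z[21]=0
i=22: min(r-i=1, Z[4]=0)=0; Z[22]=0
i=23: fresh scan; Z[23]=0
i=24: fresh scan; Z[24]=1 grow→box=[24,25)
i=25: fresh scan; Z[25]=0
i=26: fresh scan; Z[26]=0
i=27: fresh scan; Z[27]=4 grow→box=[27,31)
i=28: min(r-i=3, Z[1]=0)=0; Z[28]=0
i=29: min(r-i=2, Z[2]=0)=0; Z[29]=0
i=30: min(r-i=1, Z[3]=0)=0; Z[30]=0
i=31: fresh scan; Z[31]=1 grow→box=[31,32)
i=32: fresh scan; Z[32]=0
i=33: fresh scan; Z[33]=0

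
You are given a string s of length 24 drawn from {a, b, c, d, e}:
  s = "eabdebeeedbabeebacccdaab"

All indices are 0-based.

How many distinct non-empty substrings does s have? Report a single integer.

rank→(start, suffix):
  0 → (21, 'aab')
  1 → (22, 'ab')
  2 → (1, 'abdebeeedbabeebacccdaab')
  3 → (11, 'abeebacccdaab')
  4 → (16, 'acccdaab')
  5 → (23, 'b')
  6 → (10, 'babeebacccdaab')
  7 → (15, 'bacccdaab')
  8 → (2, 'bdebeeedbabeebacccdaab')
  9 → (12, 'beebacccdaab')
  10 → (5, 'beeedbabeebacccdaab')
  11 → (17, 'cccdaab')
  12 → (18, 'ccdaab')
  13 → (19, 'cdaab')
  14 → (20, 'daab')
  15 → (9, 'dbabeebacccdaab')
  16 → (3, 'debeeedbabeebacccdaab')
  17 → (0, 'eabdebeeedbabeebacccdaab')
  18 → (14, 'ebacccdaab')
  19 → (4, 'ebeeedbabeebacccdaab')
  20 → (8, 'edbabeebacccdaab')
  21 → (13, 'eebacccdaab')
  22 → (7, 'eedbabeebacccdaab')
  23 → (6, 'eeedbabeebacccdaab')

SA = [21, 22, 1, 11, 16, 23, 10, 15, 2, 12, 5, 17, 18, 19, 20, 9, 3, 0, 14, 4, 8, 13, 7, 6]
i: (SA[i-1],SA[i]) lcp shared
  1: (21,22) 1 'a'
  2: (22,1) 2 'ab'
  3: (1,11) 2 'ab'
  4: (11,16) 1 'a'
  5: (16,23) 0 ''
  6: (23,10) 1 'b'
  7: (10,15) 2 'ba'
  8: (15,2) 1 'b'
  9: (2,12) 1 'b'
  10: (12,5) 3 'bee'
  11: (5,17) 0 ''
  12: (17,18) 2 'cc'
  13: (18,19) 1 'c'
  14: (19,20) 0 ''
  15: (20,9) 1 'd'
  16: (9,3) 1 'd'
  17: (3,0) 0 ''
  18: (0,14) 1 'e'
  19: (14,4) 2 'eb'
  20: (4,8) 1 'e'
  21: (8,13) 1 'e'
  22: (13,7) 2 'ee'
  23: (7,6) 2 'ee'

n(n+1)/2 = 24·25/2 = 300
Σ LCP = 0 + 1 + 2 + 2 + 1 + 0 + 1 + 2 + 1 + 1 + 3 + 0 + 2 + 1 + 0 + 1 + 1 + 0 + 1 + 2 + 1 + 1 + 2 + 2 = 28
distinct = 300 − 28 = 272

272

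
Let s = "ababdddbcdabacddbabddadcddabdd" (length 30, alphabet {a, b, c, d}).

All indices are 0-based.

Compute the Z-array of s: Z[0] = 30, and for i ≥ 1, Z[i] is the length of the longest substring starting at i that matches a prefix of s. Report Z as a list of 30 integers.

Z[0]=30
i=1: outside box; Z[1]=0
i=2: outside box; Z[2]=2 scan→box=[2,4)
i=3: min(r-i=1, Z[1]=0)=0; Z[3]=0
i=4: outside box; Z[4]=0
i=5: outside box; Z[5]=0
i=6: outside box; Z[6]=0
i=7: outside box; Z[7]=0
i=8: outside box; Z[8]=0
i=9: outside box; Z[9]=0
i=10: outside box; Z[10]=3 scan→box=[10,13)
i=11: min(r-i=2, Z[1]=0)=0; Z[11]=0
i=12: min(r-i=1, Z[2]=2)=1; Z[12]=1
i=13: outside box; Z[13]=0
i=14: outside box; Z[14]=0
i=15: outside box; Z[15]=0
i=16: outside box; Z[16]=0
i=17: outside box; Z[17]=2 scan→box=[17,19)
i=18: min(r-i=1, Z[1]=0)=0; Z[18]=0
i=19: outside box; Z[19]=0
i=20: outside box; Z[20]=0
i=21: outside box; Z[21]=1 scan→box=[21,22)
i=22: outside box; Z[22]=0
i=23: outside box; Z[23]=0
i=24: outside box; Z[24]=0
i=25: outside box; Z[25]=0
i=26: outside box; Z[26]=2 scan→box=[26,28)
i=27: min(r-i=1, Z[1]=0)=0; Z[27]=0
i=28: outside box; Z[28]=0
i=29: outside box; Z[29]=0

[30, 0, 2, 0, 0, 0, 0, 0, 0, 0, 3, 0, 1, 0, 0, 0, 0, 2, 0, 0, 0, 1, 0, 0, 0, 0, 2, 0, 0, 0]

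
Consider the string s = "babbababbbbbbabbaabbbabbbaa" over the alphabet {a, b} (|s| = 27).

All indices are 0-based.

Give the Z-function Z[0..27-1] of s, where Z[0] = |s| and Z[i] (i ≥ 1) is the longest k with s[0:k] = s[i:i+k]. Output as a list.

[27, 0, 1, 3, 0, 4, 0, 1, 1, 1, 1, 1, 5, 0, 1, 2, 0, 0, 1, 1, 4, 0, 1, 1, 2, 0, 0]

Z[0]=27
i=1: i≥r, start 0; Z[1]=0
i=2: i≥r, start 0; Z[2]=1 scan→box=[2,3)
i=3: i≥r, start 0; Z[3]=3 scan→box=[3,6)
i=4: min(r-i=2, Z[1]=0)=0; Z[4]=0
i=5: min(r-i=1, Z[2]=1)=1; Z[5]=4 scan→box=[5,9)
i=6: min(r-i=3, Z[1]=0)=0; Z[6]=0
i=7: min(r-i=2, Z[2]=1)=1; Z[7]=1
i=8: min(r-i=1, Z[3]=3)=1; Z[8]=1
i=9: i≥r, start 0; Z[9]=1 scan→box=[9,10)
i=10: i≥r, start 0; Z[10]=1 scan→box=[10,11)
i=11: i≥r, start 0; Z[11]=1 scan→box=[11,12)
i=12: i≥r, start 0; Z[12]=5 scan→box=[12,17)
i=13: min(r-i=4, Z[1]=0)=0; Z[13]=0
i=14: min(r-i=3, Z[2]=1)=1; Z[14]=1
i=15: min(r-i=2, Z[3]=3)=2; Z[15]=2
i=16: min(r-i=1, Z[4]=0)=0; Z[16]=0
i=17: i≥r, start 0; Z[17]=0
i=18: i≥r, start 0; Z[18]=1 scan→box=[18,19)
i=19: i≥r, start 0; Z[19]=1 scan→box=[19,20)
i=20: i≥r, start 0; Z[20]=4 scan→box=[20,24)
i=21: min(r-i=3, Z[1]=0)=0; Z[21]=0
i=22: min(r-i=2, Z[2]=1)=1; Z[22]=1
i=23: min(r-i=1, Z[3]=3)=1; Z[23]=1
i=24: i≥r, start 0; Z[24]=2 scan→box=[24,26)
i=25: min(r-i=1, Z[1]=0)=0; Z[25]=0
i=26: i≥r, start 0; Z[26]=0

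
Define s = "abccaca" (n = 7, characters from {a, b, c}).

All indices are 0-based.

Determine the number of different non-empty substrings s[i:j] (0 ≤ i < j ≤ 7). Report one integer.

rank | idx | suffix
   0 |   6 | a
   1 |   0 | abccaca
   2 |   4 | aca
   3 |   1 | bccaca
   4 |   5 | ca
   5 |   3 | caca
   6 |   2 | ccaca

SA = [6, 0, 4, 1, 5, 3, 2]
[i] adj suffixes → lcp
  [1] 6/0 → 1 ('a')
  [2] 0/4 → 1 ('a')
  [3] 4/1 → 0 ('')
  [4] 1/5 → 0 ('')
  [5] 5/3 → 2 ('ca')
  [6] 3/2 → 1 ('c')

n(n+1)/2 = 7·8/2 = 28
Σ LCP = 0 + 1 + 1 + 0 + 0 + 2 + 1 = 5
distinct = 28 − 5 = 23

23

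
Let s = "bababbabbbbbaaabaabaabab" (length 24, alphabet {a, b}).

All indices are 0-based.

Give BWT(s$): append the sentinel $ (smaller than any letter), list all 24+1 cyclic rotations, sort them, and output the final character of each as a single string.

rank  rotation                   last
    0  $bababbabbbbbaaabaabaabab  b
    1  aaabaabaabab$bababbabbbbb  b
    2  aabaabaabab$bababbabbbbba  a
    3  aabaabab$bababbabbbbbaaab  b
    4  aabab$bababbabbbbbaaabaab  b
    5  ab$bababbabbbbbaaabaabaab  b
    6  abaabaabab$bababbabbbbbaa  a
    7  abaabab$bababbabbbbbaaaba  a
    8  abab$bababbabbbbbaaabaaba  a
    9  ababbabbbbbaaabaabaabab$b  b
   10  abbabbbbbaaabaabaabab$bab  b
   11  abbbbbaaabaabaabab$bababb  b
   12  b$bababbabbbbbaaabaabaaba  a
   13  baaabaabaabab$bababbabbbb  b
   14  baabaabab$bababbabbbbbaaa  a
   15  baabab$bababbabbbbbaaabaa  a
   16  bab$bababbabbbbbaaabaabaa  a
   17  bababbabbbbbaaabaabaabab$  $
   18  babbabbbbbaaabaabaabab$ba  a
   19  babbbbbaaabaabaabab$babab  b
   20  bbaaabaabaabab$bababbabbb  b
   21  bbabbbbbaaabaabaabab$baba  a
   22  bbbaaabaabaabab$bababbabb  b
   23  bbbbaaabaabaabab$bababbab  b
   24  bbbbbaaabaabaabab$bababba  a

bbabbbaaabbbabaaa$abbabba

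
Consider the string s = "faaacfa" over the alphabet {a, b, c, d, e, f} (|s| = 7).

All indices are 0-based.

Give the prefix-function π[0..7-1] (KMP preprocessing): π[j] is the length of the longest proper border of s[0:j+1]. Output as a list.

π[0] = 0
j=1 s[j]='a': π[1]=0 (border '')
j=2 s[j]='a': π[2]=0 (border '')
j=3 s[j]='a': π[3]=0 (border '')
j=4 s[j]='c': π[4]=0 (border '')
j=5 s[j]='f': π[5]=1 (border 'f')
j=6 s[j]='a': π[6]=2 (border 'fa')

[0, 0, 0, 0, 0, 1, 2]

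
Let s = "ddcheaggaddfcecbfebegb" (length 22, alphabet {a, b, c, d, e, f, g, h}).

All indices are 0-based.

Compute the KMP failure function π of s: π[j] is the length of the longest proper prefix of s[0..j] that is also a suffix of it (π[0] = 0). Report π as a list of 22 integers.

[0, 1, 0, 0, 0, 0, 0, 0, 0, 1, 2, 0, 0, 0, 0, 0, 0, 0, 0, 0, 0, 0]

π[0] = 0
j=1 s[j]='d': π[1]=1 (border 'd')
j=2 s[j]='c': k: 1→0; π[2]=0 (border '')
j=3 s[j]='h': π[3]=0 (border '')
j=4 s[j]='e': π[4]=0 (border '')
j=5 s[j]='a': π[5]=0 (border '')
j=6 s[j]='g': π[6]=0 (border '')
j=7 s[j]='g': π[7]=0 (border '')
j=8 s[j]='a': π[8]=0 (border '')
j=9 s[j]='d': π[9]=1 (border 'd')
j=10 s[j]='d': π[10]=2 (border 'dd')
j=11 s[j]='f': k: 2→1→0; π[11]=0 (border '')
j=12 s[j]='c': π[12]=0 (border '')
j=13 s[j]='e': π[13]=0 (border '')
j=14 s[j]='c': π[14]=0 (border '')
j=15 s[j]='b': π[15]=0 (border '')
j=16 s[j]='f': π[16]=0 (border '')
j=17 s[j]='e': π[17]=0 (border '')
j=18 s[j]='b': π[18]=0 (border '')
j=19 s[j]='e': π[19]=0 (border '')
j=20 s[j]='g': π[20]=0 (border '')
j=21 s[j]='b': π[21]=0 (border '')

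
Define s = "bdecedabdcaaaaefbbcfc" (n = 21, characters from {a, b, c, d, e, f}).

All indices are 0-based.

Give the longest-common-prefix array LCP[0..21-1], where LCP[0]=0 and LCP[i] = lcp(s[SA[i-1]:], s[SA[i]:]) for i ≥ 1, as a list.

[0, 3, 2, 1, 1, 0, 1, 1, 2, 0, 1, 1, 1, 0, 1, 1, 0, 1, 1, 0, 1]

rank | idx | suffix
   0 |  10 | aaaaefbbcfc
   1 |  11 | aaaefbbcfc
   2 |  12 | aaefbbcfc
   3 |   6 | abdcaaaaefbbcfc
   4 |  13 | aefbbcfc
   5 |  16 | bbcfc
   6 |  17 | bcfc
   7 |   7 | bdcaaaaefbbcfc
   8 |   0 | bdecedabdcaaaaefbbcfc
   9 |  20 | c
  10 |   9 | caaaaefbbcfc
  11 |   3 | cedabdcaaaaefbbcfc
  12 |  18 | cfc
  13 |   5 | dabdcaaaaefbbcfc
  14 |   8 | dcaaaaefbbcfc
  15 |   1 | decedabdcaaaaefbbcfc
  16 |   2 | ecedabdcaaaaefbbcfc
  17 |   4 | edabdcaaaaefbbcfc
  18 |  14 | efbbcfc
  19 |  15 | fbbcfc
  20 |  19 | fc

SA = [10, 11, 12, 6, 13, 16, 17, 7, 0, 20, 9, 3, 18, 5, 8, 1, 2, 4, 14, 15, 19]
i: (SA[i-1],SA[i]) lcp shared
  1: (10,11) 3 'aaa'
  2: (11,12) 2 'aa'
  3: (12,6) 1 'a'
  4: (6,13) 1 'a'
  5: (13,16) 0 ''
  6: (16,17) 1 'b'
  7: (17,7) 1 'b'
  8: (7,0) 2 'bd'
  9: (0,20) 0 ''
  10: (20,9) 1 'c'
  11: (9,3) 1 'c'
  12: (3,18) 1 'c'
  13: (18,5) 0 ''
  14: (5,8) 1 'd'
  15: (8,1) 1 'd'
  16: (1,2) 0 ''
  17: (2,4) 1 'e'
  18: (4,14) 1 'e'
  19: (14,15) 0 ''
  20: (15,19) 1 'f'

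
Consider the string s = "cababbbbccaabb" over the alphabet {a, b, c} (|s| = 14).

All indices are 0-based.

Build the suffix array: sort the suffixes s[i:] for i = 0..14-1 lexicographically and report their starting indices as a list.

rank | idx | suffix
   0 |  10 | aabb
   1 |   1 | ababbbbccaabb
   2 |  11 | abb
   3 |   3 | abbbbccaabb
   4 |  13 | b
   5 |   2 | babbbbccaabb
   6 |  12 | bb
   7 |   4 | bbbbccaabb
   8 |   5 | bbbccaabb
   9 |   6 | bbccaabb
  10 |   7 | bccaabb
  11 |   9 | caabb
  12 |   0 | cababbbbccaabb
  13 |   8 | ccaabb

[10, 1, 11, 3, 13, 2, 12, 4, 5, 6, 7, 9, 0, 8]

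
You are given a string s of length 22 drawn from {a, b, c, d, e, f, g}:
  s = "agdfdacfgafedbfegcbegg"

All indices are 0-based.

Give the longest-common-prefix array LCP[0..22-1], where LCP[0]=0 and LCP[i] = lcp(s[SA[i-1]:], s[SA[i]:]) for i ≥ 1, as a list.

[0, 1, 1, 0, 1, 0, 1, 0, 1, 1, 0, 1, 2, 0, 1, 2, 1, 0, 1, 1, 1, 1]

rank→(start, suffix):
  0 → (5, 'acfgafedbfegcbegg')
  1 → (9, 'afedbfegcbegg')
  2 → (0, 'agdfdacfgafedbfegcbegg')
  3 → (18, 'begg')
  4 → (13, 'bfegcbegg')
  5 → (17, 'cbegg')
  6 → (6, 'cfgafedbfegcbegg')
  7 → (4, 'dacfgafedbfegcbegg')
  8 → (12, 'dbfegcbegg')
  9 → (2, 'dfdacfgafedbfegcbegg')
  10 → (11, 'edbfegcbegg')
  11 → (15, 'egcbegg')
  12 → (19, 'egg')
  13 → (3, 'fdacfgafedbfegcbegg')
  14 → (10, 'fedbfegcbegg')
  15 → (14, 'fegcbegg')
  16 → (7, 'fgafedbfegcbegg')
  17 → (21, 'g')
  18 → (8, 'gafedbfegcbegg')
  19 → (16, 'gcbegg')
  20 → (1, 'gdfdacfgafedbfegcbegg')
  21 → (20, 'gg')

SA = [5, 9, 0, 18, 13, 17, 6, 4, 12, 2, 11, 15, 19, 3, 10, 14, 7, 21, 8, 16, 1, 20]
i: (SA[i-1],SA[i]) lcp shared
  1: (5,9) 1 'a'
  2: (9,0) 1 'a'
  3: (0,18) 0 ''
  4: (18,13) 1 'b'
  5: (13,17) 0 ''
  6: (17,6) 1 'c'
  7: (6,4) 0 ''
  8: (4,12) 1 'd'
  9: (12,2) 1 'd'
  10: (2,11) 0 ''
  11: (11,15) 1 'e'
  12: (15,19) 2 'eg'
  13: (19,3) 0 ''
  14: (3,10) 1 'f'
  15: (10,14) 2 'fe'
  16: (14,7) 1 'f'
  17: (7,21) 0 ''
  18: (21,8) 1 'g'
  19: (8,16) 1 'g'
  20: (16,1) 1 'g'
  21: (1,20) 1 'g'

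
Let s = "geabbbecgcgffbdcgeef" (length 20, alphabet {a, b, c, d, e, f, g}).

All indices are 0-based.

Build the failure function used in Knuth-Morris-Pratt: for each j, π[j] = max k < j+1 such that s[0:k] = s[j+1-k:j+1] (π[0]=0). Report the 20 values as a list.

π[0] = 0
j=1 s[j]='e': π[1]=0 (border '')
j=2 s[j]='a': π[2]=0 (border '')
j=3 s[j]='b': π[3]=0 (border '')
j=4 s[j]='b': π[4]=0 (border '')
j=5 s[j]='b': π[5]=0 (border '')
j=6 s[j]='e': π[6]=0 (border '')
j=7 s[j]='c': π[7]=0 (border '')
j=8 s[j]='g': π[8]=1 (border 'g')
j=9 s[j]='c': k: 1→0; π[9]=0 (border '')
j=10 s[j]='g': π[10]=1 (border 'g')
j=11 s[j]='f': k: 1→0; π[11]=0 (border '')
j=12 s[j]='f': π[12]=0 (border '')
j=13 s[j]='b': π[13]=0 (border '')
j=14 s[j]='d': π[14]=0 (border '')
j=15 s[j]='c': π[15]=0 (border '')
j=16 s[j]='g': π[16]=1 (border 'g')
j=17 s[j]='e': π[17]=2 (border 'ge')
j=18 s[j]='e': k: 2→0; π[18]=0 (border '')
j=19 s[j]='f': π[19]=0 (border '')

[0, 0, 0, 0, 0, 0, 0, 0, 1, 0, 1, 0, 0, 0, 0, 0, 1, 2, 0, 0]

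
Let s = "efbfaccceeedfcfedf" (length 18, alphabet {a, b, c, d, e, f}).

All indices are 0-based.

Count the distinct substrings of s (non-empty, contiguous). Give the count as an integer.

rank→(start, suffix):
  0 → (4, 'accceeedfcfedf')
  1 → (2, 'bfaccceeedfcfedf')
  2 → (5, 'ccceeedfcfedf')
  3 → (6, 'cceeedfcfedf')
  4 → (7, 'ceeedfcfedf')
  5 → (13, 'cfedf')
  6 → (16, 'df')
  7 → (11, 'dfcfedf')
  8 → (15, 'edf')
  9 → (10, 'edfcfedf')
  10 → (9, 'eedfcfedf')
  11 → (8, 'eeedfcfedf')
  12 → (0, 'efbfaccceeedfcfedf')
  13 → (17, 'f')
  14 → (3, 'faccceeedfcfedf')
  15 → (1, 'fbfaccceeedfcfedf')
  16 → (12, 'fcfedf')
  17 → (14, 'fedf')

SA = [4, 2, 5, 6, 7, 13, 16, 11, 15, 10, 9, 8, 0, 17, 3, 1, 12, 14]
rank  pair      lcp
   1  s[4:],s[2:]  0  ''
   2  s[2:],s[5:]  0  ''
   3  s[5:],s[6:]  2  'cc'
   4  s[6:],s[7:]  1  'c'
   5  s[7:],s[13:]  1  'c'
   6  s[13:],s[16:]  0  ''
   7  s[16:],s[11:]  2  'df'
   8  s[11:],s[15:]  0  ''
   9  s[15:],s[10:]  3  'edf'
  10  s[10:],s[9:]  1  'e'
  11  s[9:],s[8:]  2  'ee'
  12  s[8:],s[0:]  1  'e'
  13  s[0:],s[17:]  0  ''
  14  s[17:],s[3:]  1  'f'
  15  s[3:],s[1:]  1  'f'
  16  s[1:],s[12:]  1  'f'
  17  s[12:],s[14:]  1  'f'

n(n+1)/2 = 18·19/2 = 171
Σ LCP = 0 + 0 + 0 + 2 + 1 + 1 + 0 + 2 + 0 + 3 + 1 + 2 + 1 + 0 + 1 + 1 + 1 + 1 = 17
distinct = 171 − 17 = 154

154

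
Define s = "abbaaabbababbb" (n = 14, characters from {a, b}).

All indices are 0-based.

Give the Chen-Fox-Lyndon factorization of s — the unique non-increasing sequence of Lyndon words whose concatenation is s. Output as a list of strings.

emit factor 1: 'abb' (i=0, period=3)
emit factor 2: 'aaabbababbb' (i=3, period=11)

["abb", "aaabbababbb"]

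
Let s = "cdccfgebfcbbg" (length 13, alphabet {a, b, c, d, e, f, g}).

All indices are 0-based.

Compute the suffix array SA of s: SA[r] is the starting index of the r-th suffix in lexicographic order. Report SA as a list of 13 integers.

[10, 7, 11, 9, 2, 0, 3, 1, 6, 8, 4, 12, 5]

rank→(start, suffix):
  0 → (10, 'bbg')
  1 → (7, 'bfcbbg')
  2 → (11, 'bg')
  3 → (9, 'cbbg')
  4 → (2, 'ccfgebfcbbg')
  5 → (0, 'cdccfgebfcbbg')
  6 → (3, 'cfgebfcbbg')
  7 → (1, 'dccfgebfcbbg')
  8 → (6, 'ebfcbbg')
  9 → (8, 'fcbbg')
  10 → (4, 'fgebfcbbg')
  11 → (12, 'g')
  12 → (5, 'gebfcbbg')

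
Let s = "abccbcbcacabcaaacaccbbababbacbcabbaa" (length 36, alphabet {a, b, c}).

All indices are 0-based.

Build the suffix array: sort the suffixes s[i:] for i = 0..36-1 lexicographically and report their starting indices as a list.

rank | idx | suffix
   0 |  35 | a
   1 |  34 | aa
   2 |  13 | aaacaccbbababbacbcabbaa
   3 |  14 | aacaccbbababbacbcabbaa
   4 |  22 | ababbacbcabbaa
   5 |  31 | abbaa
   6 |  24 | abbacbcabbaa
   7 |  10 | abcaaacaccbbababbacbcabbaa
   8 |   0 | abccbcbcacabcaaacaccbbababbacbcabbaa
   9 |   8 | acabcaaacaccbbababbacbcabbaa
  10 |  15 | acaccbbababbacbcabbaa
  11 |  27 | acbcabbaa
  12 |  17 | accbbababbacbcabbaa
  13 |  33 | baa
  14 |  21 | bababbacbcabbaa
  15 |  23 | babbacbcabbaa
  16 |  26 | bacbcabbaa
  17 |  32 | bbaa
  18 |  20 | bbababbacbcabbaa
  19 |  25 | bbacbcabbaa
  20 |  11 | bcaaacaccbbababbacbcabbaa
  21 |  29 | bcabbaa
  22 |   6 | bcacabcaaacaccbbababbacbcabbaa
  23 |   4 | bcbcacabcaaacaccbbababbacbcabbaa
  24 |   1 | bccbcbcacabcaaacaccbbababbacbcabbaa
  25 |  12 | caaacaccbbababbacbcabbaa
  26 |  30 | cabbaa
  27 |   9 | cabcaaacaccbbababbacbcabbaa
  28 |   7 | cacabcaaacaccbbababbacbcabbaa
  29 |  16 | caccbbababbacbcabbaa
  30 |  19 | cbbababbacbcabbaa
  31 |  28 | cbcabbaa
  32 |   5 | cbcacabcaaacaccbbababbacbcabbaa
  33 |   3 | cbcbcacabcaaacaccbbababbacbcabbaa
  34 |  18 | ccbbababbacbcabbaa
  35 |   2 | ccbcbcacabcaaacaccbbababbacbcabbaa

[35, 34, 13, 14, 22, 31, 24, 10, 0, 8, 15, 27, 17, 33, 21, 23, 26, 32, 20, 25, 11, 29, 6, 4, 1, 12, 30, 9, 7, 16, 19, 28, 5, 3, 18, 2]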